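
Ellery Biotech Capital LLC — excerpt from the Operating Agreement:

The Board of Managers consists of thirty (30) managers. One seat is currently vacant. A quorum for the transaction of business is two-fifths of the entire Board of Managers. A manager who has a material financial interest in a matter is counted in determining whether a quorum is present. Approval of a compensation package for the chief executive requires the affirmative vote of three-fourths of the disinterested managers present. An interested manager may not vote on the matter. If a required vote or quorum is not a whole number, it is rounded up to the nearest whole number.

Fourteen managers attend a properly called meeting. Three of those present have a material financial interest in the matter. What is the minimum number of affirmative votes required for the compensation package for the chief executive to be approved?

The compensation package for the chief executive requires three-fourths of the disinterested managers present (14 − 3 = 11).
3/4 of 11 = 8.25, rounded up to 9.

9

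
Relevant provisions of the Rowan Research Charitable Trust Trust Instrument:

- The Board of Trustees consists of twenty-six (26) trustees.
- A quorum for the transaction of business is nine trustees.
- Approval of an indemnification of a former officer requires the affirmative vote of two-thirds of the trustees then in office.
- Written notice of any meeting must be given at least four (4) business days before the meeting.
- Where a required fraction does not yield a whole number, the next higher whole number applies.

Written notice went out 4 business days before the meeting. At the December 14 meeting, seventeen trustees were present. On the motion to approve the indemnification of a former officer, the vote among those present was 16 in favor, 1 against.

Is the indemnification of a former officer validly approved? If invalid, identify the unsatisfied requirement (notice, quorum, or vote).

Invalid — vote requirement not satisfied.

Notice: 4 business days given; 4 required (4 ≥ 4). Satisfied.
Quorum: 17 present; quorum is 9. Satisfied.
Vote: the indemnification of a former officer requires two-thirds of the trustees then in office (26). 2/3 of 26 = 17.33, rounded up to 18, so 18 affirmative votes are needed; 16 voted in favor. Not satisfied.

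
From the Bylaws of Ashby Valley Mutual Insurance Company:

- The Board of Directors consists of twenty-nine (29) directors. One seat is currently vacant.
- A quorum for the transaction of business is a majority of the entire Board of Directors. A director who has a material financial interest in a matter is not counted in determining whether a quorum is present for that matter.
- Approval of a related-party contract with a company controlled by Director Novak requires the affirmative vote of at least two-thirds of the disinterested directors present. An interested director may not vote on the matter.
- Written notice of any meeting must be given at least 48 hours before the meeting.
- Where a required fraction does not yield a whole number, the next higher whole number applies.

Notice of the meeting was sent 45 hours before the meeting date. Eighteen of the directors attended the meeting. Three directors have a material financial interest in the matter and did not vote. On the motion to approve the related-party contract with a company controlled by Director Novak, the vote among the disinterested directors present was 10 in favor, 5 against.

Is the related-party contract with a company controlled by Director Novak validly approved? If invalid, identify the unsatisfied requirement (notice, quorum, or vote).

Invalid — notice requirement not satisfied.

Notice: 45 hours given; 48 required (45 < 48). Not satisfied.
Quorum: 18 present, but the 3 interested directors do not count, leaving 15. Quorum is 15. Satisfied.
Vote: the related-party contract with a company controlled by Director Novak requires two-thirds of the disinterested directors present (18 − 3 = 15). 2/3 of 15 = 10, so 10 affirmative votes are needed; 10 voted in favor. Satisfied.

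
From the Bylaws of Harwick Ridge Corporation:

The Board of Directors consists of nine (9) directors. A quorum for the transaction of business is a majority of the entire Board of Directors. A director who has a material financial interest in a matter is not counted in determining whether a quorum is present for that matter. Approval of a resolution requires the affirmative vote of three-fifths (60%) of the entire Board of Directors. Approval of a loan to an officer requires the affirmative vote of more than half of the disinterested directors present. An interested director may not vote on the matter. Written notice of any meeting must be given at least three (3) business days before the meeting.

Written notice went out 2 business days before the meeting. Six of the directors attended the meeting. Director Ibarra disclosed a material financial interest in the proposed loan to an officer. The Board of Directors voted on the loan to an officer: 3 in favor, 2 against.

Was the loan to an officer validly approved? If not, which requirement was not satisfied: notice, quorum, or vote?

Invalid — notice requirement not satisfied.

Notice: 2 business days given; 3 required (2 < 3). Not satisfied.
Quorum: 6 present, but the 1 interested director does not count, leaving 5. Quorum is 5. Satisfied.
Vote: the loan to an officer requires a majority of the disinterested directors present (6 − 1 = 5). A majority of 5 is 3, so 3 affirmative votes are needed; 3 voted in favor. Satisfied.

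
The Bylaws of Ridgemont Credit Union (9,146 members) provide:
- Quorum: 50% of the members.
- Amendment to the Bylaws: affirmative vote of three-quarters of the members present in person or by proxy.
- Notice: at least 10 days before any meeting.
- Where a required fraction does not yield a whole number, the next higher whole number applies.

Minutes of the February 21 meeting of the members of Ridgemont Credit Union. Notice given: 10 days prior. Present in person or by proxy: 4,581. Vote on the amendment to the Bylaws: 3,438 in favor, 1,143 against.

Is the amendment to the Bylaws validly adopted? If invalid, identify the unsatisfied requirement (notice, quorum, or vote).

Valid — all requirements satisfied.

Notice: 10 days given; 10 required. Satisfied.
Quorum: 50% of 9,146 = 4,573; 4,581 present. Satisfied.
Vote: requires three-fourths of those present (4,581); 3/4 of 4581 = 3435.75, rounded up to 3436, so 3,436 needed; 3,438 in favor. Satisfied.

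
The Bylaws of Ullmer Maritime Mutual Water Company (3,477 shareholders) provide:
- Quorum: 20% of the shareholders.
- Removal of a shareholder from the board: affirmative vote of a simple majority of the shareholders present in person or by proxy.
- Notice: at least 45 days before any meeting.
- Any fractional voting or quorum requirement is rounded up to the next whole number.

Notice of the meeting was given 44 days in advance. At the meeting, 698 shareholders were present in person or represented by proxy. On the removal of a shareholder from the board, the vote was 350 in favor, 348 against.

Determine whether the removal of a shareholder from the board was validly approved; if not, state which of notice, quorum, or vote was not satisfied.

Invalid — notice requirement not satisfied.

Notice: 44 days given; 45 required. Not satisfied.
Quorum: 20% of 3,477 = 695.40, rounded up to 696; 698 present. Satisfied.
Vote: requires a majority of those present (698); a majority of 698 is 350, so 350 needed; 350 in favor. Satisfied.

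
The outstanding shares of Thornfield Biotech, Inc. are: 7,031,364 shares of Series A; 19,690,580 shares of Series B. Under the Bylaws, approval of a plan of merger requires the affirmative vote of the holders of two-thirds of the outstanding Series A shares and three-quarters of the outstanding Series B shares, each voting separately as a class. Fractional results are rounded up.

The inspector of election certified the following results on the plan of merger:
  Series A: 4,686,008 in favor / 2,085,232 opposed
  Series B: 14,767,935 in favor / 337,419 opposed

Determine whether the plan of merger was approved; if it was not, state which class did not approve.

Not approved — the Series A shares did not give the required vote.

Series A: 2/3 of 7031364 = 4687576; 4,687,576 required, 4,686,008 in favor — not approved.
Series B: 3/4 of 19690580 = 14767935; 14,767,935 required, 14,767,935 in favor — approved.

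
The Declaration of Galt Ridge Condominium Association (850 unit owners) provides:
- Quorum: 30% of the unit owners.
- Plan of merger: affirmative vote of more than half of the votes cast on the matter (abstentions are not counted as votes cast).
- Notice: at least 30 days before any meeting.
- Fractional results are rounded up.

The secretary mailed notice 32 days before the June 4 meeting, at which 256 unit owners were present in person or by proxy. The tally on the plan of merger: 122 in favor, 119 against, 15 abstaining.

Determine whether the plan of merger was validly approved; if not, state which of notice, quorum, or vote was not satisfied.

Notice: 32 days given; 30 required. Satisfied.
Quorum: 30% of 850 = 255; 256 present. Satisfied.
Vote: requires a majority of the votes cast (256 − 15 abstaining = 241); a majority of 241 is 121, so 121 needed; 122 in favor. Satisfied.

Valid — all requirements satisfied.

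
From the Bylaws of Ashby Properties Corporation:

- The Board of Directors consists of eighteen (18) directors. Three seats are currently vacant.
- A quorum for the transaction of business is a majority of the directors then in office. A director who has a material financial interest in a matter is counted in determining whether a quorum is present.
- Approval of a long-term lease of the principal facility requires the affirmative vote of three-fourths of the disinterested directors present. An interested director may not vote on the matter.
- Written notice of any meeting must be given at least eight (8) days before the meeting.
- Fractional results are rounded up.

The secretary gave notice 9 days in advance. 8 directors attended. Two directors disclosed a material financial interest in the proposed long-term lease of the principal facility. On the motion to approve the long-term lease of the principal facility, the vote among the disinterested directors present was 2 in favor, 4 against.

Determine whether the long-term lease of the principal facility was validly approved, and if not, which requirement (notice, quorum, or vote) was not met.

Notice: 9 days given; 8 required (9 ≥ 8). Satisfied.
Quorum: 8 present (interested directors count toward quorum); quorum is 8. Satisfied.
Vote: the long-term lease of the principal facility requires three-fourths of the disinterested directors present (8 − 2 = 6). 3/4 of 6 = 4.50, rounded up to 5, so 5 affirmative votes are needed; 2 voted in favor. Not satisfied.

Invalid — vote requirement not satisfied.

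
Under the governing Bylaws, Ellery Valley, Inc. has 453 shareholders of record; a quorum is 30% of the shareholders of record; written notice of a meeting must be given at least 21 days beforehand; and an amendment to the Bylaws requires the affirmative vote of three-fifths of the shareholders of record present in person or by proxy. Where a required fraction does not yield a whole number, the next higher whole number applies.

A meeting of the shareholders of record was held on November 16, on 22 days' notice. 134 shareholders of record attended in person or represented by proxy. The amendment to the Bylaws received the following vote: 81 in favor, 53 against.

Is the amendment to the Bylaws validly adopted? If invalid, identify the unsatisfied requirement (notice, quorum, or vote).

Invalid — quorum requirement not satisfied.

Notice: 22 days given; 21 required. Satisfied.
Quorum: 30% of 453 = 135.90, rounded up to 136; 134 present. Not satisfied.
Vote: requires three-fifths of those present (134); 3/5 of 134 = 80.40, rounded up to 81, so 81 needed; 81 in favor. Satisfied.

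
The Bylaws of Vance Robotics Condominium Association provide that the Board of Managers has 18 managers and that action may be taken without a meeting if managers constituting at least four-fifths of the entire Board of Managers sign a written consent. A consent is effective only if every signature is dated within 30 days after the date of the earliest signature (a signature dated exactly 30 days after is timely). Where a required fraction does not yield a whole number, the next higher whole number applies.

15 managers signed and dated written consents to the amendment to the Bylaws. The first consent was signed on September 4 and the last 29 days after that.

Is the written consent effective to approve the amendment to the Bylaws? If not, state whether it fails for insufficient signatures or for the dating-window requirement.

Effective — both the signature and dating-window requirements are satisfied.

Signatures required: at least four-fifths of 18 — 4/5 of 18 = 14.40, rounded up to 15, so 15 needed; 15 signed. Sufficient.
Dating window: the latest signature is 29 days after the earliest; the limit is 30 days. Within the window.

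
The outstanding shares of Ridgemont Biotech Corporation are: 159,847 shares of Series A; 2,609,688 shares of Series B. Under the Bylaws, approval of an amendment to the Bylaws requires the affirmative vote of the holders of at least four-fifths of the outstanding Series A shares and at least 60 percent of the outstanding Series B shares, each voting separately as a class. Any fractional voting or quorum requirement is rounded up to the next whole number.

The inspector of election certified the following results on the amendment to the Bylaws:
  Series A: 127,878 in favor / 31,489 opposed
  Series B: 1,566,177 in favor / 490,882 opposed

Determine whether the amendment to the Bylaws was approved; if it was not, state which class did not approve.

Approved — every class gave the required vote.

Series A: 4/5 of 159847 = 127877.60, rounded up to 127878; 127,878 required, 127,878 in favor — approved.
Series B: 3/5 of 2609688 = 1565812.80, rounded up to 1565813; 1,565,813 required, 1,566,177 in favor — approved.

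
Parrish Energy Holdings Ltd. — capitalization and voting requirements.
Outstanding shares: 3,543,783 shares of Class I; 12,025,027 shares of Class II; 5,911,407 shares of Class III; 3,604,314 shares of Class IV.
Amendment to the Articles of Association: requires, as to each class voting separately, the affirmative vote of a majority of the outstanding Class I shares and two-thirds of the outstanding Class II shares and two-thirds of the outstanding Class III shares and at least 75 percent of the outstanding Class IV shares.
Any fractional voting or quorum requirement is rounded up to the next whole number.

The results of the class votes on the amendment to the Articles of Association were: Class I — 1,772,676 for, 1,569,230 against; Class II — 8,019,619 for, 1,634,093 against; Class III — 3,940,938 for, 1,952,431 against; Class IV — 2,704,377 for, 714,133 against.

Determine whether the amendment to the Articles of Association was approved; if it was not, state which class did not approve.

Class I: a majority of 3543783 is 1771892; 1,771,892 required, 1,772,676 in favor — approved.
Class II: 2/3 of 12025027 = 8016684.67, rounded up to 8016685; 8,016,685 required, 8,019,619 in favor — approved.
Class III: 2/3 of 5911407 = 3940938; 3,940,938 required, 3,940,938 in favor — approved.
Class IV: 3/4 of 3604314 = 2703235.50, rounded up to 2703236; 2,703,236 required, 2,704,377 in favor — approved.

Approved — every class gave the required vote.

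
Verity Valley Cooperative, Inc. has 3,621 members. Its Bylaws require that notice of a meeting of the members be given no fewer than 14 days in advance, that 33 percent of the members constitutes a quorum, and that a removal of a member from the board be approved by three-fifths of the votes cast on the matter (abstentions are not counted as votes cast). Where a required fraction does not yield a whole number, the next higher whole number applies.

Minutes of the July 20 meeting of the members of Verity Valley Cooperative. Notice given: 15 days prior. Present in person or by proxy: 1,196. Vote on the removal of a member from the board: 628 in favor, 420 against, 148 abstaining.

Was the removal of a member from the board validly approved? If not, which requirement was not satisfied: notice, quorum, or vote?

Invalid — vote requirement not satisfied.

Notice: 15 days given; 14 required. Satisfied.
Quorum: 33% of 3,621 = 1,194.93, rounded up to 1,195; 1,196 present. Satisfied.
Vote: requires three-fifths of the votes cast (1,196 − 148 abstaining = 1,048); 3/5 of 1048 = 628.80, rounded up to 629, so 629 needed; 628 in favor. Not satisfied.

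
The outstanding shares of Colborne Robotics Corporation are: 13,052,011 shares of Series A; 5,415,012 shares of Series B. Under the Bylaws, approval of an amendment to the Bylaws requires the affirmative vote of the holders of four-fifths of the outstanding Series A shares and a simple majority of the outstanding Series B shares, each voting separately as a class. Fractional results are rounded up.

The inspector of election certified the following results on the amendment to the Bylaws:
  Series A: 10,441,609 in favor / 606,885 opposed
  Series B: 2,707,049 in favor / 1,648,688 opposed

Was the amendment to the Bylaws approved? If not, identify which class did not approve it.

Not approved — the Series B shares did not give the required vote.

Series A: 4/5 of 13052011 = 10441608.80, rounded up to 10441609; 10,441,609 required, 10,441,609 in favor — approved.
Series B: a majority of 5415012 is 2707507; 2,707,507 required, 2,707,049 in favor — not approved.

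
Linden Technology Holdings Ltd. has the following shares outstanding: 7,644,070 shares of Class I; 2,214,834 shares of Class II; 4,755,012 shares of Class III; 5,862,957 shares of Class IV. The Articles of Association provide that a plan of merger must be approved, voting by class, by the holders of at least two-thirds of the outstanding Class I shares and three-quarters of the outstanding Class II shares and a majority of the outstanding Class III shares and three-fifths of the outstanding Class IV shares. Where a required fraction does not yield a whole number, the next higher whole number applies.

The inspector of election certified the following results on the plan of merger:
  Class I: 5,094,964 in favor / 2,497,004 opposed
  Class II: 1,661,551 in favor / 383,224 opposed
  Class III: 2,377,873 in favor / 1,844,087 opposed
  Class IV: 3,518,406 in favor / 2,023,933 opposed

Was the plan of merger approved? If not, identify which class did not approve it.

Class I: 2/3 of 7644070 = 5096046.67, rounded up to 5096047; 5,096,047 required, 5,094,964 in favor — not approved.
Class II: 3/4 of 2214834 = 1661125.50, rounded up to 1661126; 1,661,126 required, 1,661,551 in favor — approved.
Class III: a majority of 4755012 is 2377507; 2,377,507 required, 2,377,873 in favor — approved.
Class IV: 3/5 of 5862957 = 3517774.20, rounded up to 3517775; 3,517,775 required, 3,518,406 in favor — approved.

Not approved — the Class I shares did not give the required vote.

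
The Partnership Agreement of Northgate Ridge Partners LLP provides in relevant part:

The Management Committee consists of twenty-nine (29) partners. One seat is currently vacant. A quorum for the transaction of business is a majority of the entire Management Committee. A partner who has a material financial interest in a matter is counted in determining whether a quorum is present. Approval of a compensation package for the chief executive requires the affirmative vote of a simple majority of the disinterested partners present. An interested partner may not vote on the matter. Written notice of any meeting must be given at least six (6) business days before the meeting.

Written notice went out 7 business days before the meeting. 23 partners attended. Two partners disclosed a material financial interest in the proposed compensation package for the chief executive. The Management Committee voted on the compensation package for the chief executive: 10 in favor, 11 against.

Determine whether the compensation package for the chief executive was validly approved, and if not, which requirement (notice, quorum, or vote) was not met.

Invalid — vote requirement not satisfied.

Notice: 7 business days given; 6 required (7 ≥ 6). Satisfied.
Quorum: 23 present (interested partners count toward quorum); quorum is 15. Satisfied.
Vote: the compensation package for the chief executive requires a majority of the disinterested partners present (23 − 2 = 21). A majority of 21 is 11, so 11 affirmative votes are needed; 10 voted in favor. Not satisfied.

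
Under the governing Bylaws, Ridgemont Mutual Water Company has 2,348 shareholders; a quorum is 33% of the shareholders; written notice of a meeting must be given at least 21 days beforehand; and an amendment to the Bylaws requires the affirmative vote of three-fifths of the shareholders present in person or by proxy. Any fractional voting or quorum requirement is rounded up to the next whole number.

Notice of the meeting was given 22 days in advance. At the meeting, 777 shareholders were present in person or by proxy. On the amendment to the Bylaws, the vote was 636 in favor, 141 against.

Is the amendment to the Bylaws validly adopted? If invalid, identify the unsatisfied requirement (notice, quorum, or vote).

Valid — all requirements satisfied.

Notice: 22 days given; 21 required. Satisfied.
Quorum: 33% of 2,348 = 774.84, rounded up to 775; 777 present. Satisfied.
Vote: requires three-fifths of those present (777); 3/5 of 777 = 466.20, rounded up to 467, so 467 needed; 636 in favor. Satisfied.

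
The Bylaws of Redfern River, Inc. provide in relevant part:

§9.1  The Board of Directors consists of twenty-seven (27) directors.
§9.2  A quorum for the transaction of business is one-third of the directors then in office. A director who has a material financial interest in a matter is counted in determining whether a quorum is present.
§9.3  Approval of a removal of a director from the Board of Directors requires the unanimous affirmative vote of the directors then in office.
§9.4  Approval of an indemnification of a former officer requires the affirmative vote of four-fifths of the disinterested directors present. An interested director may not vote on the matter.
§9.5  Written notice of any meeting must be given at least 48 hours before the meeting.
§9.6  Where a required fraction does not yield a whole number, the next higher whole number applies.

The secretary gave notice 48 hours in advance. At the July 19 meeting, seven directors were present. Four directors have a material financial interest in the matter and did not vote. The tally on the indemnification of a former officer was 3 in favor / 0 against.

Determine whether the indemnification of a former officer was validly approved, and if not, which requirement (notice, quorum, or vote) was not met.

Notice: 48 hours given; 48 required (48 ≥ 48). Satisfied.
Quorum: 7 present (interested directors count toward quorum); quorum is 9. Not satisfied.
Vote: the indemnification of a former officer requires four-fifths of the disinterested directors present (7 − 4 = 3). 4/5 of 3 = 2.40, rounded up to 3, so 3 affirmative votes are needed; 3 voted in favor. Satisfied. (Moot — without a quorum no business can be validly transacted.)

Invalid — quorum requirement not satisfied.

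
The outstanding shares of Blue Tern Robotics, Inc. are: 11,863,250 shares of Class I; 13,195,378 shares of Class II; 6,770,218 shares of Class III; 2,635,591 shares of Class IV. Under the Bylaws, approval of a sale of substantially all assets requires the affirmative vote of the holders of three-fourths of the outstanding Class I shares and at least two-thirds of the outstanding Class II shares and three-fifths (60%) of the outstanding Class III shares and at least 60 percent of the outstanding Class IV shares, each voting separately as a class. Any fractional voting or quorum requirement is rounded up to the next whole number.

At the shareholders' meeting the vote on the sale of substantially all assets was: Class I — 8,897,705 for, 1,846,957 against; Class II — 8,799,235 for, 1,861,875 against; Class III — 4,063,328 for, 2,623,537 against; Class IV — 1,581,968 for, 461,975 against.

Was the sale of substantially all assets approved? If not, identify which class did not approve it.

Class I: 3/4 of 11863250 = 8897437.50, rounded up to 8897438; 8,897,438 required, 8,897,705 in favor — approved.
Class II: 2/3 of 13195378 = 8796918.67, rounded up to 8796919; 8,796,919 required, 8,799,235 in favor — approved.
Class III: 3/5 of 6770218 = 4062130.80, rounded up to 4062131; 4,062,131 required, 4,063,328 in favor — approved.
Class IV: 3/5 of 2635591 = 1581354.60, rounded up to 1581355; 1,581,355 required, 1,581,968 in favor — approved.

Approved — every class gave the required vote.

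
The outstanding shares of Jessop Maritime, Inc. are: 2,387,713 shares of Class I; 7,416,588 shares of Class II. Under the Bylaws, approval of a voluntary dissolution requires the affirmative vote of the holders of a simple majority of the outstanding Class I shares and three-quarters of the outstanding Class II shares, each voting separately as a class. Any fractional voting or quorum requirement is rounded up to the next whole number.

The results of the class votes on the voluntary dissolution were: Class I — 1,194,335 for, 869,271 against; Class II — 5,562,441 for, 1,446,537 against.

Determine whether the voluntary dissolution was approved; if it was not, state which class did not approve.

Class I: a majority of 2387713 is 1193857; 1,193,857 required, 1,194,335 in favor — approved.
Class II: 3/4 of 7416588 = 5562441; 5,562,441 required, 5,562,441 in favor — approved.

Approved — every class gave the required vote.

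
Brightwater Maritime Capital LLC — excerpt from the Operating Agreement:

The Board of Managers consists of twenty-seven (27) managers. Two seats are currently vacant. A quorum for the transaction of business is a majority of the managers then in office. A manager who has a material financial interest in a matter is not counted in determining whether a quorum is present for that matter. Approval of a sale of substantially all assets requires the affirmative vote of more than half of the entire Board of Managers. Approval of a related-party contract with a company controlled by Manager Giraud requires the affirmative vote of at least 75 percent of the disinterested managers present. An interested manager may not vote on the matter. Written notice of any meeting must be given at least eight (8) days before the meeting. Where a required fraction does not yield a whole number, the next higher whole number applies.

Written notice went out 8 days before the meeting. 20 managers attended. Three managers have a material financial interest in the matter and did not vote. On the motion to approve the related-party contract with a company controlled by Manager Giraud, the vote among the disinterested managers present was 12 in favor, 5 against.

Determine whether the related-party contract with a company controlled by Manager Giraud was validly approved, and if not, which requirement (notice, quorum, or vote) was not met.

Notice: 8 days given; 8 required (8 ≥ 8). Satisfied.
Quorum: 20 present, but the 3 interested managers do not count, leaving 17. Quorum is 13. Satisfied.
Vote: the related-party contract with a company controlled by Manager Giraud requires three-fourths of the disinterested managers present (20 − 3 = 17). 3/4 of 17 = 12.75, rounded up to 13, so 13 affirmative votes are needed; 12 voted in favor. Not satisfied.

Invalid — vote requirement not satisfied.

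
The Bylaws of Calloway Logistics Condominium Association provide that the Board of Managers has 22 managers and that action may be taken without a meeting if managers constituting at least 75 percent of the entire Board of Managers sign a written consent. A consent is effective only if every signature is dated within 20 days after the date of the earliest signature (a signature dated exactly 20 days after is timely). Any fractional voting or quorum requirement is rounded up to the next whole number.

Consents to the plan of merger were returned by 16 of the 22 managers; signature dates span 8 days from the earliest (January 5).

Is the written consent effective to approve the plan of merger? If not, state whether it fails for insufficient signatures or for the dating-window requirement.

Not effective — insufficient signatures.

Signatures required: at least 75 percent of 22 — 3/4 of 22 = 16.50, rounded up to 17, so 17 needed; 16 signed. Insufficient.
Dating window: the latest signature is 8 days after the earliest; the limit is 20 days. Within the window.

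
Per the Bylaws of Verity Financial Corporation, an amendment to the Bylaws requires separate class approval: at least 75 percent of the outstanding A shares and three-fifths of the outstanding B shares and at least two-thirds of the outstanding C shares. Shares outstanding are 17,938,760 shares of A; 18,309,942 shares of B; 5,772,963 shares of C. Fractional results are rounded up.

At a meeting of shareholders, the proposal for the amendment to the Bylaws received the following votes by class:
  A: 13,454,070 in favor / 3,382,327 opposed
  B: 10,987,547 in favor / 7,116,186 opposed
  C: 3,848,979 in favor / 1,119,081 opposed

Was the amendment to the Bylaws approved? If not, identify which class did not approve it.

A: 3/4 of 17938760 = 13454070; 13,454,070 required, 13,454,070 in favor — approved.
B: 3/5 of 18309942 = 10985965.20, rounded up to 10985966; 10,985,966 required, 10,987,547 in favor — approved.
C: 2/3 of 5772963 = 3848642; 3,848,642 required, 3,848,979 in favor — approved.

Approved — every class gave the required vote.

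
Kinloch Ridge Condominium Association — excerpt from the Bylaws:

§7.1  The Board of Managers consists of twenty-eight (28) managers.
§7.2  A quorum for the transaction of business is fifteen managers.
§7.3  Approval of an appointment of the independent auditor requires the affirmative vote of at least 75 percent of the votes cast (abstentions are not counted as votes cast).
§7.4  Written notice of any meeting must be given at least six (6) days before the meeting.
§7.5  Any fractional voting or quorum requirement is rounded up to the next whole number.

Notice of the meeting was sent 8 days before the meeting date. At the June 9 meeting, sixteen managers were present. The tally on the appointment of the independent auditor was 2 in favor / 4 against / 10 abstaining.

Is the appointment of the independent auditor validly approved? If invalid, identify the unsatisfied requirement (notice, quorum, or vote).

Notice: 8 days given; 6 required (8 ≥ 6). Satisfied.
Quorum: 16 present; quorum is 15. Satisfied.
Vote: the appointment of the independent auditor requires three-fourths of the votes cast (16 present − 10 abstaining = 6). 3/4 of 6 = 4.50, rounded up to 5, so 5 affirmative votes are needed; 2 voted in favor. Not satisfied.

Invalid — vote requirement not satisfied.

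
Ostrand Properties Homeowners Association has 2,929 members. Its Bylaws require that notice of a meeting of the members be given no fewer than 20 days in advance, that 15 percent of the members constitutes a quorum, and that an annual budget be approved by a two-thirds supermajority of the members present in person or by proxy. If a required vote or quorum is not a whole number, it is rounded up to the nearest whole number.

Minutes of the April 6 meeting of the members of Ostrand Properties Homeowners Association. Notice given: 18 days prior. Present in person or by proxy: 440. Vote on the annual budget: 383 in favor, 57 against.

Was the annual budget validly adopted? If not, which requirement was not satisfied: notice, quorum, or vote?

Notice: 18 days given; 20 required. Not satisfied.
Quorum: 15% of 2,929 = 439.35, rounded up to 440; 440 present. Satisfied.
Vote: requires two-thirds of those present (440); 2/3 of 440 = 293.33, rounded up to 294, so 294 needed; 383 in favor. Satisfied.

Invalid — notice requirement not satisfied.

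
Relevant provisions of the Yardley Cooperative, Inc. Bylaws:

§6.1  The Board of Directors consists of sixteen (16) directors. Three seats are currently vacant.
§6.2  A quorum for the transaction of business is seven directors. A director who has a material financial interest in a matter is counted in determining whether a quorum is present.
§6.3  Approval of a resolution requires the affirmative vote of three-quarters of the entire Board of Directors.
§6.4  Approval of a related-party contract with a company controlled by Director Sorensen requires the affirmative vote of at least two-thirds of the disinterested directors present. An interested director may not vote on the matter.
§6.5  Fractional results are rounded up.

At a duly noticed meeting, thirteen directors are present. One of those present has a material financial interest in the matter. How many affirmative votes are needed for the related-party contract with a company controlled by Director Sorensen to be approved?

The related-party contract with a company controlled by Director Sorensen requires two-thirds of the disinterested directors present (13 − 1 = 12).
2/3 of 12 = 8.

8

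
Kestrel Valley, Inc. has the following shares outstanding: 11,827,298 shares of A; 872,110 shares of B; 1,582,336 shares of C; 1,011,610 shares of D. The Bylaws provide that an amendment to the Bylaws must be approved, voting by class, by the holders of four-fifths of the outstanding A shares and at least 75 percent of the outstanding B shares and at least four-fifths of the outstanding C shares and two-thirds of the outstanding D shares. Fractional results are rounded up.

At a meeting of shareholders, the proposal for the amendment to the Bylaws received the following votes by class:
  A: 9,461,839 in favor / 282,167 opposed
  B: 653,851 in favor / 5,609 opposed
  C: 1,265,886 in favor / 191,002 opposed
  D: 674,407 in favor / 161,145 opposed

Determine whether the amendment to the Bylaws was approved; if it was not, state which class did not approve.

Not approved — the B shares did not give the required vote.

A: 4/5 of 11827298 = 9461838.40, rounded up to 9461839; 9,461,839 required, 9,461,839 in favor — approved.
B: 3/4 of 872110 = 654082.50, rounded up to 654083; 654,083 required, 653,851 in favor — not approved.
C: 4/5 of 1582336 = 1265868.80, rounded up to 1265869; 1,265,869 required, 1,265,886 in favor — approved.
D: 2/3 of 1011610 = 674406.67, rounded up to 674407; 674,407 required, 674,407 in favor — approved.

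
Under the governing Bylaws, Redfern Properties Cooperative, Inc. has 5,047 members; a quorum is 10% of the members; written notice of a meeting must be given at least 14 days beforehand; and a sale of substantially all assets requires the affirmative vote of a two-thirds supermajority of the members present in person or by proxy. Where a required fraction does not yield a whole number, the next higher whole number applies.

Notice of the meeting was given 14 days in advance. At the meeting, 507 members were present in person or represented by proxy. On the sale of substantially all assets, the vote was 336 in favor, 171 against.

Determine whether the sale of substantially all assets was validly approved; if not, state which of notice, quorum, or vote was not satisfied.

Notice: 14 days given; 14 required. Satisfied.
Quorum: 10% of 5,047 = 504.70, rounded up to 505; 507 present. Satisfied.
Vote: requires two-thirds of those present (507); 2/3 of 507 = 338, so 338 needed; 336 in favor. Not satisfied.

Invalid — vote requirement not satisfied.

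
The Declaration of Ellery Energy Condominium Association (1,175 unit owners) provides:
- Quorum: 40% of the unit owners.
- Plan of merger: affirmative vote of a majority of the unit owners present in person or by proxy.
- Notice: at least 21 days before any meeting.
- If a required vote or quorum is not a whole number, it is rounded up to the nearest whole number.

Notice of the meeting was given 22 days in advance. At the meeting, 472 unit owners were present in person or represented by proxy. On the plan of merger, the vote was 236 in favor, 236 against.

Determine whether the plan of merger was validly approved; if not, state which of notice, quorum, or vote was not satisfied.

Notice: 22 days given; 21 required. Satisfied.
Quorum: 40% of 1,175 = 470; 472 present. Satisfied.
Vote: requires a majority of those present (472); a majority of 472 is 237, so 237 needed; 236 in favor. Not satisfied.

Invalid — vote requirement not satisfied.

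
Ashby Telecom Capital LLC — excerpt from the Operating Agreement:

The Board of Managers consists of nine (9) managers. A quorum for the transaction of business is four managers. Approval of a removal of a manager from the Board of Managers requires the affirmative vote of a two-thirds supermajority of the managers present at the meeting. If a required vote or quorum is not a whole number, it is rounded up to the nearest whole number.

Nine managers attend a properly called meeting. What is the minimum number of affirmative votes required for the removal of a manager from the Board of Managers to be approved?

6

The removal of a manager from the Board of Managers requires two-thirds of the managers present (9).
2/3 of 9 = 6.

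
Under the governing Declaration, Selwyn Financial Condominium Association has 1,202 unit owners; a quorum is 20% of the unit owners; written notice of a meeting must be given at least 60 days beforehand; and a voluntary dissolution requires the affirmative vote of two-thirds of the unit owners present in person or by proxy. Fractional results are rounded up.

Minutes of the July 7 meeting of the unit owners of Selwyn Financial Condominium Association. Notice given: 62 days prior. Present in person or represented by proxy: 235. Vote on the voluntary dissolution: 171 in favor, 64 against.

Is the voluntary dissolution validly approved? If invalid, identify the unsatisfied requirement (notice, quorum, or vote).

Invalid — quorum requirement not satisfied.

Notice: 62 days given; 60 required. Satisfied.
Quorum: 20% of 1,202 = 240.40, rounded up to 241; 235 present. Not satisfied.
Vote: requires two-thirds of those present (235); 2/3 of 235 = 156.67, rounded up to 157, so 157 needed; 171 in favor. Satisfied.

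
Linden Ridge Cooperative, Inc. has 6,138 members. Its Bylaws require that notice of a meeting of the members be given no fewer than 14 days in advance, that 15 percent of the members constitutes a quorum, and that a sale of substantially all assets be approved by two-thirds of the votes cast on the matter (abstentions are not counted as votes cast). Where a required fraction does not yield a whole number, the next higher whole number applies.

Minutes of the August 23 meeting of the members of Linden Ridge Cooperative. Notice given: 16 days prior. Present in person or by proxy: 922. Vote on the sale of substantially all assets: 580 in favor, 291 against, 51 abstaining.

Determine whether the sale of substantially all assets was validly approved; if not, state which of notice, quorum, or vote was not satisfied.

Notice: 16 days given; 14 required. Satisfied.
Quorum: 15% of 6,138 = 920.70, rounded up to 921; 922 present. Satisfied.
Vote: requires two-thirds of the votes cast (922 − 51 abstaining = 871); 2/3 of 871 = 580.67, rounded up to 581, so 581 needed; 580 in favor. Not satisfied.

Invalid — vote requirement not satisfied.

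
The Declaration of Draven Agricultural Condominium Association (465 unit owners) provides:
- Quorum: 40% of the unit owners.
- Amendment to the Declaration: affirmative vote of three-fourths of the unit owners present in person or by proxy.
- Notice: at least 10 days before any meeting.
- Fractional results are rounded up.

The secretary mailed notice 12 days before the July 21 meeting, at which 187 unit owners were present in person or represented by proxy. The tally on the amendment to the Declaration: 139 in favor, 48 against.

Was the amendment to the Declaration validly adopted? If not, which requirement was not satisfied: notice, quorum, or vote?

Notice: 12 days given; 10 required. Satisfied.
Quorum: 40% of 465 = 186; 187 present. Satisfied.
Vote: requires three-fourths of those present (187); 3/4 of 187 = 140.25, rounded up to 141, so 141 needed; 139 in favor. Not satisfied.

Invalid — vote requirement not satisfied.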